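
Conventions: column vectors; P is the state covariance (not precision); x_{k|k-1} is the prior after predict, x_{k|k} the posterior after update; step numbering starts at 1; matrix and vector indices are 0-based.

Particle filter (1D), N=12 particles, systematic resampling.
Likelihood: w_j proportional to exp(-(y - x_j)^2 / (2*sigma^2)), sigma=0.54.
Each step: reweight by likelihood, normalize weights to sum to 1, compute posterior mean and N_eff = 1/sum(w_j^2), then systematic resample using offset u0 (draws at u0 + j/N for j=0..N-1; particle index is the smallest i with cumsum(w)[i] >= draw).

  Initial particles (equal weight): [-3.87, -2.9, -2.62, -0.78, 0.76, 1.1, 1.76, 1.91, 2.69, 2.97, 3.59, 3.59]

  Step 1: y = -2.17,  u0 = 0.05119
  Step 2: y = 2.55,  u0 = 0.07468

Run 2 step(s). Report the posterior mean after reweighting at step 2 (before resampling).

step 1: w=[0.0061, 0.3484, 0.6139, 0.0316, 0.0000, 0.0000, 0.0000, 0.0000, 0.0000, 0.0000, 0.0000, 0.0000]  mean=-2.6670  Neff=2.0030  idx=[1, 1, 1, 1, 2, 2, 2, 2, 2, 2, 2, 2]
step 2: w=[0.0008, 0.0008, 0.0008, 0.0008, 0.1246, 0.1246, 0.1246, 0.1246, 0.1246, 0.1246, 0.1246, 0.1246]  mean=-2.6209  Neff=8.0488  idx=[4, 5, 5, 6, 7, 7, 8, 9, 9, 10, 11, 11]

post_mean = -2.6209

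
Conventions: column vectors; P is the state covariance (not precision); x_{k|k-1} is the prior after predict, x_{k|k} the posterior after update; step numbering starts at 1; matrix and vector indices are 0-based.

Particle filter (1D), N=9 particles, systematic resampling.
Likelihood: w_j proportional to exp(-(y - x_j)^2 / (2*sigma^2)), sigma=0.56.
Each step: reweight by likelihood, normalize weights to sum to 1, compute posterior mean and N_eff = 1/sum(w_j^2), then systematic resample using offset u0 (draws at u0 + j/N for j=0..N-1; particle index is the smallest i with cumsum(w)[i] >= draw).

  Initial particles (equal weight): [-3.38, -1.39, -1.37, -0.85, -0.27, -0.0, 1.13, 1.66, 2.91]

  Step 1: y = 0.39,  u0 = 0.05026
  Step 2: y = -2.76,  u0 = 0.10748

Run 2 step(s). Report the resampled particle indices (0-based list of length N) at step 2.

resampled_idx = [0, 0, 0, 0, 0, 0, 0, 0, 4]

step 1: w=[0.0000, 0.0034, 0.0038, 0.0459, 0.2659, 0.4179, 0.2224, 0.0407, 0.0000]  mean=0.1982  Neff=3.3493  idx=[3, 4, 4, 5, 5, 5, 5, 6, 6]
step 2: w=[0.9603, 0.0164, 0.0164, 0.0017, 0.0017, 0.0017, 0.0017, 0.0000, 0.0000]  mean=-0.8251  Neff=1.0837  idx=[0, 0, 0, 0, 0, 0, 0, 0, 4]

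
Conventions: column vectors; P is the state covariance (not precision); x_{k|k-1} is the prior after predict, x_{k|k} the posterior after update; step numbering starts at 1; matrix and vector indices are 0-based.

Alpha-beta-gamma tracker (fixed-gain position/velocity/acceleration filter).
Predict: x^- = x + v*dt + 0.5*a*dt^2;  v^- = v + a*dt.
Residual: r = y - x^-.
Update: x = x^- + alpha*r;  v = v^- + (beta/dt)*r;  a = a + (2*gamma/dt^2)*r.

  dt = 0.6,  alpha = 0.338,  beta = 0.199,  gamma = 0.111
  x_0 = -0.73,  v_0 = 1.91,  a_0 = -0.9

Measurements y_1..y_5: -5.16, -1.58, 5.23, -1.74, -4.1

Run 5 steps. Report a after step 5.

a_post = 0.6959

step 1: x_pred=0.2540  r=-5.4140  x^+=-1.5759  v^+=-0.4256  a^+=-4.2386
step 2: x_pred=-2.5943  r=1.0143  x^+=-2.2514  v^+=-2.6324  a^+=-3.6132
step 3: x_pred=-4.4813  r=9.7113  x^+=-1.1989  v^+=-1.5794  a^+=2.3755
step 4: x_pred=-1.7189  r=-0.0211  x^+=-1.7261  v^+=-0.1611  a^+=2.3625
step 5: x_pred=-1.3975  r=-2.7025  x^+=-2.3109  v^+=0.3600  a^+=0.6959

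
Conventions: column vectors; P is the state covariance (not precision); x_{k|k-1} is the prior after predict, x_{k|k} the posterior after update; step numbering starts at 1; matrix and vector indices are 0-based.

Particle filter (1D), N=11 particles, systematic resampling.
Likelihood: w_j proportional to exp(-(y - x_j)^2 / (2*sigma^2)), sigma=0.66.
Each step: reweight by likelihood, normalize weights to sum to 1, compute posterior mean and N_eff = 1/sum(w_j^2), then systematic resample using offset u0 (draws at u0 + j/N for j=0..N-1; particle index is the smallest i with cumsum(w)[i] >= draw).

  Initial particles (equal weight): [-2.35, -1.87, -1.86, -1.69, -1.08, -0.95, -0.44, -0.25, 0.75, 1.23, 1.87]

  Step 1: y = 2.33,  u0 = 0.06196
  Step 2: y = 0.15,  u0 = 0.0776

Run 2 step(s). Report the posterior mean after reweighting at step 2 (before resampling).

post_mean = 1.3927

step 1: w=[0.0000, 0.0000, 0.0000, 0.0000, 0.0000, 0.0000, 0.0001, 0.0004, 0.0522, 0.2285, 0.7187]  mean=1.6640  Neff=1.7497  idx=[9, 9, 9, 10, 10, 10, 10, 10, 10, 10, 10]
step 2: w=[0.2486, 0.2486, 0.2486, 0.0318, 0.0318, 0.0318, 0.0318, 0.0318, 0.0318, 0.0318, 0.0318]  mean=1.3927  Neff=5.1689  idx=[0, 0, 1, 1, 1, 2, 2, 2, 4, 7, 10]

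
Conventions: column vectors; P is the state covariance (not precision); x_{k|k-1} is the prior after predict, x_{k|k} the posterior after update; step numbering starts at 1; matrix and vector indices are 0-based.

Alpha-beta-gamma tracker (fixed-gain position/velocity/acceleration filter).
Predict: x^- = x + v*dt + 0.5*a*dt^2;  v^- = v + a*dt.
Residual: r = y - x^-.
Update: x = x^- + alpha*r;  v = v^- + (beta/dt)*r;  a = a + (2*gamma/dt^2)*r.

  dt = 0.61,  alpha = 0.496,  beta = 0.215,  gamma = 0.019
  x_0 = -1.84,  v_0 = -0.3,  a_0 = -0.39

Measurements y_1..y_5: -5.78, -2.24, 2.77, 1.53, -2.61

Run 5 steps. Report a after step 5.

a_post = 0.0120

step 1: x_pred=-2.0956  r=-3.6844  x^+=-3.9230  v^+=-1.8365  a^+=-0.7663
step 2: x_pred=-5.1859  r=2.9459  x^+=-3.7247  v^+=-1.2656  a^+=-0.4654
step 3: x_pred=-4.5834  r=7.3534  x^+=-0.9361  v^+=1.0422  a^+=0.2855
step 4: x_pred=-0.2472  r=1.7772  x^+=0.6343  v^+=1.8428  a^+=0.4670
step 5: x_pred=1.8453  r=-4.4553  x^+=-0.3645  v^+=0.5574  a^+=0.0120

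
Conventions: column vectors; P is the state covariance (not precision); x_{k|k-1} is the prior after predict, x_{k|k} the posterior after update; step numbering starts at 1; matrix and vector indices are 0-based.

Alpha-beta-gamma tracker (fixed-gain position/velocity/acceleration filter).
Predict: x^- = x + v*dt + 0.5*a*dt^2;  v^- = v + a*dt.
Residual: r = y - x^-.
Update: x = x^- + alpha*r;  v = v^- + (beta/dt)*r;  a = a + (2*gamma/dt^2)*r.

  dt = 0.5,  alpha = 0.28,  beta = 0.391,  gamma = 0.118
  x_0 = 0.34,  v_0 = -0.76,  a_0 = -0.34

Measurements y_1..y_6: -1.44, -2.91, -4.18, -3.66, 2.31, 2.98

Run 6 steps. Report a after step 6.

a_post = 14.5305

step 1: x_pred=-0.0825  r=-1.3575  x^+=-0.4626  v^+=-1.9916  a^+=-1.6215
step 2: x_pred=-1.6611  r=-1.2489  x^+=-2.0108  v^+=-3.7790  a^+=-2.8005
step 3: x_pred=-4.2503  r=0.0703  x^+=-4.2306  v^+=-5.1242  a^+=-2.7341
step 4: x_pred=-7.1345  r=3.4745  x^+=-6.1616  v^+=-3.7742  a^+=0.5458
step 5: x_pred=-7.9805  r=10.2905  x^+=-5.0992  v^+=4.5459  a^+=10.2601
step 6: x_pred=-1.5437  r=4.5237  x^+=-0.2771  v^+=13.2135  a^+=14.5305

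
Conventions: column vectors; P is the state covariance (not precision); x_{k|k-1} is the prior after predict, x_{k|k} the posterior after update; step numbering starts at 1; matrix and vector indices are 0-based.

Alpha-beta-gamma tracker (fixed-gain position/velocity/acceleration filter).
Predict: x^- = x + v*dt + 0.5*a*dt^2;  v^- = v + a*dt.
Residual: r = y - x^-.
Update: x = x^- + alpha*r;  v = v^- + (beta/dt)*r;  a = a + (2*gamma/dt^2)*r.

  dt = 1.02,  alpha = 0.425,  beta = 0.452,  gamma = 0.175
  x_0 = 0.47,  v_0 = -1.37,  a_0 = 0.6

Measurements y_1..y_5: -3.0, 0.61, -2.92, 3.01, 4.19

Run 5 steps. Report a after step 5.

step 1: x_pred=-0.6153  r=-2.3847  x^+=-1.6288  v^+=-1.8148  a^+=-0.2022
step 2: x_pred=-3.5850  r=4.1950  x^+=-1.8022  v^+=-0.1621  a^+=1.2090
step 3: x_pred=-1.3385  r=-1.5815  x^+=-2.0107  v^+=0.3703  a^+=0.6770
step 4: x_pred=-1.2808  r=4.2908  x^+=0.5428  v^+=2.9622  a^+=2.1204
step 5: x_pred=4.6674  r=-0.4774  x^+=4.4645  v^+=4.9136  a^+=1.9599

a_post = 1.9599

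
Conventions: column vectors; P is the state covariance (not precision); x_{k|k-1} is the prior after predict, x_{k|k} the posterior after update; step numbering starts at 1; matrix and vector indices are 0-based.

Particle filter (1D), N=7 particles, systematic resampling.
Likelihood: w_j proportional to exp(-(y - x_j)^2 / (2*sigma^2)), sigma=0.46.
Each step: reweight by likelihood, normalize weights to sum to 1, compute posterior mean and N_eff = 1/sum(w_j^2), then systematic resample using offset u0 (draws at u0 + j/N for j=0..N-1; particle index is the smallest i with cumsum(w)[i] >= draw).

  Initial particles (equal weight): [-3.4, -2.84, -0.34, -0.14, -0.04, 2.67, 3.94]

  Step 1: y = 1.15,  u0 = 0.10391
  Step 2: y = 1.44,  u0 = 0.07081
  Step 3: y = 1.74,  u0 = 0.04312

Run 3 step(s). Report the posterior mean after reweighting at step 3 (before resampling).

post_mean = 2.6566

step 1: w=[0.0000, 0.0000, 0.0819, 0.3046, 0.5473, 0.0661, 0.0000]  mean=0.0842  Neff=2.4785  idx=[3, 3, 4, 4, 4, 4, 5]
step 2: w=[0.0489, 0.0489, 0.1007, 0.1007, 0.1007, 0.1007, 0.4993]  mean=1.3034  Neff=3.3932  idx=[1, 3, 4, 5, 6, 6, 6]
step 3: w=[0.0006, 0.0014, 0.0014, 0.0014, 0.3317, 0.3317, 0.3317]  mean=2.6566  Neff=3.0296  idx=[4, 4, 4, 5, 5, 6, 6]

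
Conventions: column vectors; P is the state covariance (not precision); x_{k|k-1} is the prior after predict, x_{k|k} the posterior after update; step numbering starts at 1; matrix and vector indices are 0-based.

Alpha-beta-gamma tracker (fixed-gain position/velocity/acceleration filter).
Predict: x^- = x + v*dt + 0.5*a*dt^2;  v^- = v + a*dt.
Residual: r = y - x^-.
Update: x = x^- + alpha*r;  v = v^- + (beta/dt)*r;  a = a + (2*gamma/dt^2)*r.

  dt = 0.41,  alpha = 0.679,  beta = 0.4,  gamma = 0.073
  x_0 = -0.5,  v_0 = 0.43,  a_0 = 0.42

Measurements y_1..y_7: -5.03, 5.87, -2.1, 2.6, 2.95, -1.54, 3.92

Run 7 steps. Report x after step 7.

step 1: x_pred=-0.2884  r=-4.7416  x^+=-3.5079  v^+=-4.0238  a^+=-3.6982
step 2: x_pred=-5.4685  r=11.3385  x^+=2.2303  v^+=5.5219  a^+=6.1496
step 3: x_pred=5.0112  r=-7.1112  x^+=0.1827  v^+=1.1055  a^+=-0.0267
step 4: x_pred=0.6337  r=1.9663  x^+=1.9688  v^+=3.0129  a^+=1.6811
step 5: x_pred=3.3454  r=-0.3954  x^+=3.0769  v^+=3.3164  a^+=1.3377
step 6: x_pred=4.5491  r=-6.0891  x^+=0.4146  v^+=-2.0757  a^+=-3.9509
step 7: x_pred=-0.7685  r=4.6885  x^+=2.4150  v^+=0.8786  a^+=0.1212

x_post = 2.4150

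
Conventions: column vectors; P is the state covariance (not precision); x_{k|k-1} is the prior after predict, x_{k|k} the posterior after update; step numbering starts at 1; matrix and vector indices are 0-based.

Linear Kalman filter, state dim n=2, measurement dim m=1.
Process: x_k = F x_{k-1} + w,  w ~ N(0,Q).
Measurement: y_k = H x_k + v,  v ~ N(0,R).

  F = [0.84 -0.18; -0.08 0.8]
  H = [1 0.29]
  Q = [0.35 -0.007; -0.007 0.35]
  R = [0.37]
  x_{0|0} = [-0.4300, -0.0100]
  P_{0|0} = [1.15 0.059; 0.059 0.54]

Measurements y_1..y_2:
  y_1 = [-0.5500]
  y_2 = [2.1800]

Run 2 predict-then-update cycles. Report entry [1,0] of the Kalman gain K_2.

K[1,0] = -0.0164

step 1: x^-=[-0.3594, 0.0264]  P^-=[1.1611 -0.1215; -0.1215 0.6954]  S=[1.5191]  K=[0.7411; 0.0527]  nu=[-0.1983]  x^+=[-0.5063, 0.0159]  P^+=[0.3267 -0.1809; -0.1809 0.6912]
step 2: x^-=[-0.4282, 0.0533]  P^-=[0.6576 -0.2527; -0.2527 0.8176]  S=[0.9498]  K=[0.6152; -0.0164]  nu=[2.5927]  x^+=[1.1669, 0.0108]  P^+=[0.2981 -0.2431; -0.2431 0.8174]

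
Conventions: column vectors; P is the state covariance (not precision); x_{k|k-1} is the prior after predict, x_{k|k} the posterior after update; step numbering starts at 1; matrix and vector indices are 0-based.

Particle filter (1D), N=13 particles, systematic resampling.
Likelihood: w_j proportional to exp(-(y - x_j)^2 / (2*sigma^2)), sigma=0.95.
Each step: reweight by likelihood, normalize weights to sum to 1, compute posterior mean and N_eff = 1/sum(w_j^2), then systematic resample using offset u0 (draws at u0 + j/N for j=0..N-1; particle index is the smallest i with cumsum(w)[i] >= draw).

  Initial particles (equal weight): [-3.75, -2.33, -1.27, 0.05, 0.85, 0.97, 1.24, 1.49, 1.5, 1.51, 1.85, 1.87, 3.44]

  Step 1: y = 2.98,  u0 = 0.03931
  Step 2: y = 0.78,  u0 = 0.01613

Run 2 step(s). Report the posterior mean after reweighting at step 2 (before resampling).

post_mean = 1.5250

step 1: w=[0.0000, 0.0000, 0.0000, 0.0027, 0.0256, 0.0337, 0.0591, 0.0924, 0.0940, 0.0955, 0.1559, 0.1598, 0.2813]  mean=2.1055  Neff=6.2219  idx=[5, 6, 7, 8, 9, 10, 10, 11, 11, 12, 12, 12, 12]
step 2: w=[0.1557, 0.1413, 0.1201, 0.1192, 0.1182, 0.0842, 0.0842, 0.0822, 0.0822, 0.0032, 0.0032, 0.0032, 0.0032]  mean=1.5250  Neff=8.7294  idx=[0, 0, 1, 1, 2, 2, 3, 4, 4, 5, 6, 7, 8]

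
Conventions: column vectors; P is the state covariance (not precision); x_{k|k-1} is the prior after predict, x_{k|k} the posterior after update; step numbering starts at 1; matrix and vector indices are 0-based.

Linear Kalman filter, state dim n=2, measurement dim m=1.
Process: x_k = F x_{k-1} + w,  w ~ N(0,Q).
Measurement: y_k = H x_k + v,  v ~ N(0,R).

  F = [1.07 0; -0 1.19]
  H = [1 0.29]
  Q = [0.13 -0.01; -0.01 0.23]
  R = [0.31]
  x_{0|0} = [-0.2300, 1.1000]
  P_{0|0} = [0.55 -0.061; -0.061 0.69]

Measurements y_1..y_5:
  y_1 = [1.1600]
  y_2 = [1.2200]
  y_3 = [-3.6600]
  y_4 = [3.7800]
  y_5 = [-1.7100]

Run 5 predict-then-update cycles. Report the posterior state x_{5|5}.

x_post = [-0.6701, 1.6555]

step 1: x^-=[-0.2461, 1.3090]  P^-=[0.7597 -0.0877; -0.0877 1.2071]  S=[1.1204]  K=[0.6554; 0.2342]  nu=[1.0265]  x^+=[0.4266, 1.5494]  P^+=[0.2785 -0.2596; -0.2596 1.1457]
step 2: x^-=[0.4565, 1.8438]  P^-=[0.4488 -0.3406; -0.3406 1.8524]  S=[0.7171]  K=[0.4882; 0.2742]  nu=[0.2288]  x^+=[0.5682, 1.9065]  P^+=[0.2779 -0.4366; -0.4366 1.7985]
step 3: x^-=[0.6080, 2.2688]  P^-=[0.4482 -0.5659; -0.5659 2.7768]  S=[0.6635]  K=[0.4282; 0.3608]  nu=[-4.9259]  x^+=[-1.5012, 0.4915]  P^+=[0.3266 -0.6684; -0.6684 2.6904]
step 4: x^-=[-1.6062, 0.5849]  P^-=[0.5039 -0.8610; -0.8610 4.0399]  S=[0.6542]  K=[0.3885; 0.4746]  nu=[5.2166]  x^+=[0.4205, 3.0610]  P^+=[0.4051 -0.9817; -0.9817 3.8925]
step 5: x^-=[0.4499, 3.6426]  P^-=[0.5938 -1.2600; -1.2600 5.7422]  S=[0.6560]  K=[0.3482; 0.6178]  nu=[-3.2163]  x^+=[-0.6701, 1.6555]  P^+=[0.5143 -1.4011; -1.4011 5.4919]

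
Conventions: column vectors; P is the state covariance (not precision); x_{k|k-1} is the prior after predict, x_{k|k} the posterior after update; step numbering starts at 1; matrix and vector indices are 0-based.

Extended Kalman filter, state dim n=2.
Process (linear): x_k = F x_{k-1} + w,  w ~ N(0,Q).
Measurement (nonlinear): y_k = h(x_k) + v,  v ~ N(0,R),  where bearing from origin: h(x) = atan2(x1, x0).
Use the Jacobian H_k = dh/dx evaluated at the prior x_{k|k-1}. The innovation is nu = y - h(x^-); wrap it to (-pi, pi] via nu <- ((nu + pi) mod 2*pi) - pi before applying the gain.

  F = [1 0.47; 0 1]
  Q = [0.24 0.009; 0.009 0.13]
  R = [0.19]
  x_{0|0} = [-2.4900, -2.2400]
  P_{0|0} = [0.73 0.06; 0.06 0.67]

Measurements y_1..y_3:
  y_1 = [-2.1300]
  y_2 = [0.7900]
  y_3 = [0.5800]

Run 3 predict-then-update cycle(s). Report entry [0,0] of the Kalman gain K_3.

K[0,0] = -0.3548

step 1: x^-=[-3.5428, -2.2400]  P^-=[1.1744 0.3839; 0.3839 0.8000]  H_jac=[0.1275 -0.2017]  S=[0.2219]  K=[0.3259; -0.5065]  nu=[0.4478]  x^+=[-3.3969, -2.4668]  P^+=[1.1508 0.4205; 0.4205 0.7431]
step 2: x^-=[-4.5562, -2.4668]  P^-=[1.9503 0.7788; 0.7788 0.8731]  H_jac=[0.0919 -0.1697]  S=[0.2073]  K=[0.2269; -0.3696]  nu=[-2.8478]  x^+=[-5.2023, -1.4143]  P^+=[1.9396 0.7962; 0.7962 0.8448]
step 3: x^-=[-5.8670, -1.4143]  P^-=[3.1146 1.2022; 1.2022 0.9748]  H_jac=[0.0388 -0.1611]  S=[0.2050]  K=[-0.3548; -0.5384]  nu=[-2.7981]  x^+=[-4.8743, 0.0921]  P^+=[3.0888 1.1631; 1.1631 0.9154]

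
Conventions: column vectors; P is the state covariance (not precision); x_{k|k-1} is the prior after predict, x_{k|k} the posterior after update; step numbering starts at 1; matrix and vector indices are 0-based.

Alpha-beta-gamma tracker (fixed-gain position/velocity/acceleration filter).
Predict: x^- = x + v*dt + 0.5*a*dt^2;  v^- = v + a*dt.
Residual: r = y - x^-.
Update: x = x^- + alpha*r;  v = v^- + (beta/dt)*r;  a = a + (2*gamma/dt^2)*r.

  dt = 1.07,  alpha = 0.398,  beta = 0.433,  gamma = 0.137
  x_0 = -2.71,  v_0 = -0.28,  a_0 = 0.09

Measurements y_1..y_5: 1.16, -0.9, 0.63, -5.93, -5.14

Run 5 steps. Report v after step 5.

v_post = -4.9837

step 1: x_pred=-2.9581  r=4.1181  x^+=-1.3191  v^+=1.4828  a^+=1.0755
step 2: x_pred=0.8832  r=-1.7832  x^+=0.1735  v^+=1.9120  a^+=0.6488
step 3: x_pred=2.5907  r=-1.9607  x^+=1.8104  v^+=1.8128  a^+=0.1795
step 4: x_pred=3.8528  r=-9.7828  x^+=-0.0408  v^+=-1.9540  a^+=-2.1617
step 5: x_pred=-3.3689  r=-1.7711  x^+=-4.0738  v^+=-4.9837  a^+=-2.5855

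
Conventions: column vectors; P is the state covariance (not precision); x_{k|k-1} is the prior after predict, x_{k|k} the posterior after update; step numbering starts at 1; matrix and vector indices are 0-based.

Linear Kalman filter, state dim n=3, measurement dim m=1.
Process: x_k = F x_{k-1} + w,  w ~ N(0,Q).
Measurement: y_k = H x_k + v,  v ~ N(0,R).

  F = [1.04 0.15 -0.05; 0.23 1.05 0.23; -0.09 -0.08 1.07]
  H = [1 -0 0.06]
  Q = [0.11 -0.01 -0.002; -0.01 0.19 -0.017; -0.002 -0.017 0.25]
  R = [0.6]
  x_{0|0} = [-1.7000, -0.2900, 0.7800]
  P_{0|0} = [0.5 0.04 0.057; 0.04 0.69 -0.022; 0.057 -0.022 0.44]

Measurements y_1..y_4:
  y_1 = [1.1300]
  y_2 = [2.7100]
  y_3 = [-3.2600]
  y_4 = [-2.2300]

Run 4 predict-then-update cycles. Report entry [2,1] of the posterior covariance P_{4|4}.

step 1: x^-=[-1.8505, -0.5161, 1.0108]  P^-=[0.6743 0.2716 -0.0244; 0.2716 1.0152 0.0070; -0.0244 0.0070 0.7556]  S=[1.2741]  K=[0.5281; 0.2135; 0.0164]  nu=[2.9199]  x^+=[-0.3085, 0.1074, 1.0587]  P^+=[0.3190 0.1280 -0.0355; 0.1280 0.9571 0.0025; -0.0355 0.0025 0.7552]
step 2: x^-=[-0.3577, 0.2853, 1.1520]  P^-=[0.5220 0.3444 -0.1353; 0.3444 1.3613 0.0622; -0.1353 0.0622 1.1316]  S=[1.1098]  K=[0.4630; 0.3137; -0.0608]  nu=[2.9986]  x^+=[1.0307, 1.2259, 0.9698]  P^+=[0.2841 0.1832 -0.1041; 0.1832 1.2521 0.0834; -0.1041 0.0834 1.1275]
step 3: x^-=[1.2073, 1.7473, 0.8469]  P^-=[0.5150 0.4234 -0.2243; 0.4234 1.7628 0.1974; -0.2243 0.1974 1.5596]  S=[1.0937]  K=[0.4586; 0.3979; -0.1195]  nu=[-4.5182]  x^+=[-0.8645, -0.0506, 1.3867]  P^+=[0.2850 0.2238 -0.1643; 0.2238 1.5897 0.2494; -0.1643 0.2494 1.5440]
step 4: x^-=[-0.9760, 0.0670, 1.5657]  P^-=[0.5411 0.5010 -0.2946; 0.5010 2.2505 0.4369; -0.2946 0.4369 2.0224]  S=[1.1130]  K=[0.4702; 0.4737; -0.1556]  nu=[-1.3479]  x^+=[-1.6099, -0.5715, 1.7755]  P^+=[0.2949 0.2531 -0.2131; 0.2531 2.0008 0.5189; -0.2131 0.5189 1.9954]

P_post[2,1] = 0.5189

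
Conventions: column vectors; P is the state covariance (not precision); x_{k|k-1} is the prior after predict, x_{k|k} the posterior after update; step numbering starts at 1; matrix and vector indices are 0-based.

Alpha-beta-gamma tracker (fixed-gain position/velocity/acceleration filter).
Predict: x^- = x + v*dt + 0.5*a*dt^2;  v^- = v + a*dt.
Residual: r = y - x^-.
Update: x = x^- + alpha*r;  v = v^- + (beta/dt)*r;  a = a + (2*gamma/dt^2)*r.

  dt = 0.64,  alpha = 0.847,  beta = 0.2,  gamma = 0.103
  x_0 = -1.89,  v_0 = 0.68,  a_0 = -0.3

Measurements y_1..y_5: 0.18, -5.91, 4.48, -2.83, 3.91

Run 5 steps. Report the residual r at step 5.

resid = 5.7331

step 1: x_pred=-1.5162  r=1.6962  x^+=-0.0795  v^+=1.0181  a^+=0.5531
step 2: x_pred=0.6853  r=-6.5953  x^+=-4.9009  v^+=-0.6890  a^+=-2.7639
step 3: x_pred=-5.9079  r=10.3879  x^+=2.8906  v^+=0.7883  a^+=2.4605
step 4: x_pred=3.8991  r=-6.7291  x^+=-1.8004  v^+=0.2602  a^+=-0.9238
step 5: x_pred=-1.8231  r=5.7331  x^+=3.0328  v^+=1.4606  a^+=1.9596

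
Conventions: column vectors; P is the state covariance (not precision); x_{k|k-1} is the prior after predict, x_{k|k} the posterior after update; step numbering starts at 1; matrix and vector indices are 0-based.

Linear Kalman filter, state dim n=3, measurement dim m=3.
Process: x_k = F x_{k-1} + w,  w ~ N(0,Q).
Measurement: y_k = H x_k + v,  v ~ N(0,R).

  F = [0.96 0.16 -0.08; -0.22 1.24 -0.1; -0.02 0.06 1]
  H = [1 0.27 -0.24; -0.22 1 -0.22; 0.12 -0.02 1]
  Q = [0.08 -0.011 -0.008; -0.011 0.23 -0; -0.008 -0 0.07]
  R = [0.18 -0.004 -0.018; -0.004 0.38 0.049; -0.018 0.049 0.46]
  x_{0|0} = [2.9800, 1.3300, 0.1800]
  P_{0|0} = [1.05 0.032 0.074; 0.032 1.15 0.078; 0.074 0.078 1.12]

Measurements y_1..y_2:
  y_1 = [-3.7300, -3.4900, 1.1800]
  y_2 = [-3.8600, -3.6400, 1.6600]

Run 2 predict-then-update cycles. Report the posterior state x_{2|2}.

x_post = [-2.3572, -3.8283, 1.5453]

step 1: x^-=[3.0592, 0.9756, 0.2002]  P^-=[1.0808 0.0265 -0.0217; 0.0265 2.0267 0.0571; -0.0217 0.0571 1.2009]  S=[1.4950 0.3804 -0.1925; 0.3804 2.4782 -0.2183; -0.1925 -0.2183 1.6696]  K=[0.7974 -0.1942 0.1309; 0.1905 0.7932 0.1375; -0.1054 -0.0034 0.7044]  nu=[-7.0046, -3.7485, 0.6322]  x^+=[-1.7159, -3.2454, 1.3967]  P^+=[0.1549 -0.0327 0.0171; -0.0327 0.3242 0.1091; 0.0171 0.1091 0.3259]
step 2: x^-=[-2.2783, -3.7864, 1.2363]  P^-=[0.2177 -0.0285 -0.0023; -0.0285 0.7308 0.1244; -0.0023 0.1244 0.4096]  S=[0.4442 0.1034 -0.0626; 0.1034 1.0988 0.0605; -0.0626 0.0605 0.8676]  K=[0.5126 -0.1213 0.0735; 0.1806 0.6239 0.0921; -0.0894 0.0147 0.4614]  nu=[-0.2627, -0.0828, 0.6214]  x^+=[-2.3572, -3.8283, 1.5453]  P^+=[0.0987 -0.0214 0.0064; -0.0214 0.2531 0.0773; 0.0064 0.0773 0.2154]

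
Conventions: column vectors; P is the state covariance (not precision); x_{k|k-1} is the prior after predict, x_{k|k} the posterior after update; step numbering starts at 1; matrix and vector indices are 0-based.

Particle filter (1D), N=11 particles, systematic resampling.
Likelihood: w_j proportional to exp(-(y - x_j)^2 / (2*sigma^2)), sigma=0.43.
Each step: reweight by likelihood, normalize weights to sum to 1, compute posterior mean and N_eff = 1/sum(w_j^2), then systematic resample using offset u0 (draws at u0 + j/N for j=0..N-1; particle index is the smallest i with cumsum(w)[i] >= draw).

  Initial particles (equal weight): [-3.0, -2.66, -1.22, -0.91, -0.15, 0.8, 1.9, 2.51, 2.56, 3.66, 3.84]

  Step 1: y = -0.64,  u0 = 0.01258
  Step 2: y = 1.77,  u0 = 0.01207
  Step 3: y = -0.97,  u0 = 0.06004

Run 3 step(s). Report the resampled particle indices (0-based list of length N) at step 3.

step 1: w=[0.0000, 0.0000, 0.2301, 0.4692, 0.2986, 0.0021, 0.0000, 0.0000, 0.0000, 0.0000, 0.0000]  mean=-0.7509  Neff=2.7604  idx=[2, 2, 2, 3, 3, 3, 3, 3, 4, 4, 4]
step 2: w=[0.0000, 0.0000, 0.0000, 0.0000, 0.0000, 0.0000, 0.0000, 0.0000, 0.3333, 0.3333, 0.3333]  mean=-0.1501  Neff=3.0008  idx=[8, 8, 8, 8, 9, 9, 9, 9, 10, 10, 10]
step 3: w=[0.0909, 0.0909, 0.0909, 0.0909, 0.0909, 0.0909, 0.0909, 0.0909, 0.0909, 0.0909, 0.0909]  mean=-0.1500  Neff=11.0000  idx=[0, 1, 2, 3, 4, 5, 6, 7, 8, 9, 10]

resampled_idx = [0, 1, 2, 3, 4, 5, 6, 7, 8, 9, 10]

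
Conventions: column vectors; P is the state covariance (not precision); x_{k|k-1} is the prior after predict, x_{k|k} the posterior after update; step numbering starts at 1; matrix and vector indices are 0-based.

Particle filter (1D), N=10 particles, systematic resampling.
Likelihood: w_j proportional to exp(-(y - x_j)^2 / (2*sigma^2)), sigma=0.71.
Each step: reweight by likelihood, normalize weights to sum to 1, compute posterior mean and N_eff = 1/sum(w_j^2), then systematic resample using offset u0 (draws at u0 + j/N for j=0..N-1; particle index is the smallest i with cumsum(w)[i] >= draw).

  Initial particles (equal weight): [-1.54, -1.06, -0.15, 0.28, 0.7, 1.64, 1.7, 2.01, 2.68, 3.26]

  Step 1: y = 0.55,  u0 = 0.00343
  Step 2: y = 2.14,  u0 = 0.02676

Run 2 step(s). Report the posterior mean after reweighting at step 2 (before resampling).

post_mean = 1.4372

step 1: w=[0.0040, 0.0230, 0.1851, 0.2800, 0.2943, 0.0926, 0.0811, 0.0363, 0.0033, 0.0002]  mean=0.5986  Neff=4.6226  idx=[0, 2, 2, 3, 3, 4, 4, 4, 5, 6]
step 2: w=[0.0000, 0.0027, 0.0027, 0.0157, 0.0157, 0.0619, 0.0619, 0.0619, 0.3779, 0.3997]  mean=1.4372  Neff=3.1791  idx=[4, 6, 8, 8, 8, 8, 9, 9, 9, 9]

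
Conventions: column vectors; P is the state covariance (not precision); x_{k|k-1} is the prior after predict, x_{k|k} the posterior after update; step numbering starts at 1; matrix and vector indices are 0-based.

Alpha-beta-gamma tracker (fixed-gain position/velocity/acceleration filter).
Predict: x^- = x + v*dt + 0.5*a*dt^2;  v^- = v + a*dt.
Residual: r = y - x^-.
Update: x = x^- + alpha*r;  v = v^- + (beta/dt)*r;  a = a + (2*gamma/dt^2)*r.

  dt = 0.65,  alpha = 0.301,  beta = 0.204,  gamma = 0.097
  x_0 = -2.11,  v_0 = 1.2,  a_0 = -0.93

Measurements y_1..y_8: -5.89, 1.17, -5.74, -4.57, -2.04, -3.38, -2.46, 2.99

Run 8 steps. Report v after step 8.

v_post = 7.0813

step 1: x_pred=-1.5265  r=-4.3635  x^+=-2.8399  v^+=-0.7740  a^+=-2.9336
step 2: x_pred=-3.9627  r=5.1327  x^+=-2.4178  v^+=-1.0699  a^+=-0.5768
step 3: x_pred=-3.2351  r=-2.5049  x^+=-3.9891  v^+=-2.2310  a^+=-1.7270
step 4: x_pred=-5.8041  r=1.2341  x^+=-5.4326  v^+=-2.9663  a^+=-1.1604
step 5: x_pred=-7.6058  r=5.5658  x^+=-5.9305  v^+=-1.9737  a^+=1.3953
step 6: x_pred=-6.9187  r=3.5387  x^+=-5.8535  v^+=0.0438  a^+=3.0202
step 7: x_pred=-5.1870  r=2.7270  x^+=-4.3662  v^+=2.8628  a^+=4.2723
step 8: x_pred=-1.6028  r=4.5928  x^+=-0.2204  v^+=7.0813  a^+=6.3812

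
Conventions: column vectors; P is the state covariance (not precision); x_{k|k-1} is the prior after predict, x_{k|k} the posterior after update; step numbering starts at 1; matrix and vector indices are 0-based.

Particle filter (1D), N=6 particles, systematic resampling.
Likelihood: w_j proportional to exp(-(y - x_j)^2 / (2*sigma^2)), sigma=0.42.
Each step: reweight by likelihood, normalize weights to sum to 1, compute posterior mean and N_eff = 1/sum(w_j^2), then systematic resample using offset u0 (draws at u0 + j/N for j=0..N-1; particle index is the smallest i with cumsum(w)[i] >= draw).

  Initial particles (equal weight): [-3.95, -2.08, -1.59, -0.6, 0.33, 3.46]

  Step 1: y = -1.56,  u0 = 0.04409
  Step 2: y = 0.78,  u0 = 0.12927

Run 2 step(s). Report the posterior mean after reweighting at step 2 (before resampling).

post_mean = -1.5902

step 1: w=[0.0000, 0.3026, 0.6496, 0.0478, 0.0000, 0.0000]  mean=-1.6909  Neff=1.9387  idx=[1, 1, 2, 2, 2, 2]
step 2: w=[0.0002, 0.0002, 0.2499, 0.2499, 0.2499, 0.2499]  mean=-1.5902  Neff=4.0028  idx=[2, 3, 3, 4, 5, 5]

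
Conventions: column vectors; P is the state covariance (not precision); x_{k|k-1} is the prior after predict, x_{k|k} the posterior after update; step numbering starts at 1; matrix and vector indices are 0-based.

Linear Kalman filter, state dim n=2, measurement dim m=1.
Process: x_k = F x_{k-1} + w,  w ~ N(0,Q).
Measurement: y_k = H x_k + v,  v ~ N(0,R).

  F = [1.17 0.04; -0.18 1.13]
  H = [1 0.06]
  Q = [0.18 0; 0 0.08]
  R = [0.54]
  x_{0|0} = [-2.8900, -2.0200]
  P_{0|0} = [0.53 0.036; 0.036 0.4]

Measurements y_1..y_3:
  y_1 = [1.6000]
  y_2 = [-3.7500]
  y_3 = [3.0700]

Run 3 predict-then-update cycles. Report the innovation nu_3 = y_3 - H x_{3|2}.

innov = [5.7317]

step 1: x^-=[-3.4621, -1.7624]  P^-=[0.9095 -0.0462; -0.0462 0.5933]  S=[1.4461]  K=[0.6270; -0.0073]  nu=[5.1678]  x^+=[-0.2217, -1.8003]  P^+=[0.3410 -0.0396; -0.0396 0.5932]
step 2: x^-=[-0.3314, -1.9944]  P^-=[0.6440 -0.0970; -0.0970 0.8646]  S=[1.1755]  K=[0.5429; -0.0384]  nu=[-3.2989]  x^+=[-2.1224, -1.8678]  P^+=[0.2975 -0.0725; -0.0725 0.8629]
step 3: x^-=[-2.5580, -1.7286]  P^-=[0.5819 -0.1190; -0.1190 1.2209]  S=[1.1120]  K=[0.5169; -0.0411]  nu=[5.7317]  x^+=[0.4045, -1.9643]  P^+=[0.2848 -0.0954; -0.0954 1.2191]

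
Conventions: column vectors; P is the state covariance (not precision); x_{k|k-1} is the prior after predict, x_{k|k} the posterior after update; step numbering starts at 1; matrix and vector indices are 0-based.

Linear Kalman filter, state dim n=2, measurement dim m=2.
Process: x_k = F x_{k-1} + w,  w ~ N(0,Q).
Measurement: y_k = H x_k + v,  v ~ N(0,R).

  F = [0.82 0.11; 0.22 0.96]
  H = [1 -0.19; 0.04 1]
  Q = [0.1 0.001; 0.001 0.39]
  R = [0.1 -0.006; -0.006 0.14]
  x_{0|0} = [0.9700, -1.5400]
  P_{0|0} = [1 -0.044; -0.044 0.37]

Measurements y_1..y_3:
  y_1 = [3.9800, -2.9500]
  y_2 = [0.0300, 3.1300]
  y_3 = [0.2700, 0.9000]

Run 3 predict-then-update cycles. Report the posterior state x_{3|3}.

x_post = [0.7714, 1.1964]

step 1: x^-=[0.6260, -1.2650]  P^-=[0.7689 0.1848; 0.1848 0.7608]  S=[0.8262 0.0636; 0.0636 0.9168]  K=[0.8748 0.1744; -0.0159 0.8390]  nu=[3.1137, -1.7100]  x^+=[3.0515, -2.7492]  P^+=[0.0894 0.0156; 0.0156 0.1169]
step 2: x^-=[2.1998, -1.9679]  P^-=[0.1643 0.0421; 0.0421 0.5087]  S=[0.2667 -0.0543; -0.0543 0.6523]  K=[0.6117 0.1256; -0.0460 0.7786]  nu=[-2.5437, 5.0099]  x^+=[1.2727, 2.0497]  P^+=[0.0626 0.0114; 0.0114 0.1088]
step 3: x^-=[1.2691, 2.2477]  P^-=[0.1455 0.0330; 0.0330 0.4981]  S=[0.2509 -0.0620; -0.0620 0.6410]  K=[0.5837 0.1171; -0.0542 0.7739]  nu=[-0.5720, -1.3985]  x^+=[0.7714, 1.1964]  P^+=[0.0597 0.0105; 0.0105 0.1083]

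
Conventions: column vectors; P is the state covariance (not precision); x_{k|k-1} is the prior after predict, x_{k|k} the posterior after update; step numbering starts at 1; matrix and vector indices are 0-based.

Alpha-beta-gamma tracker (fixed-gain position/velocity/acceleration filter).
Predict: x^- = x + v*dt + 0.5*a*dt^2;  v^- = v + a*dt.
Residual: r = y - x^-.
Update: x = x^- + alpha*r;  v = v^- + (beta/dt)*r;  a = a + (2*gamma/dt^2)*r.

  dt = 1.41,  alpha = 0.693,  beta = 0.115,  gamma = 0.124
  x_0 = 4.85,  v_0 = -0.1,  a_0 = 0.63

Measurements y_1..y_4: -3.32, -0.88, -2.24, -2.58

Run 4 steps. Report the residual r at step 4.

resid = 1.7148

step 1: x_pred=5.3353  r=-8.6553  x^+=-0.6628  v^+=0.0824  a^+=-0.4497
step 2: x_pred=-0.9937  r=0.1137  x^+=-0.9149  v^+=-0.5424  a^+=-0.4355
step 3: x_pred=-2.1126  r=-0.1274  x^+=-2.2009  v^+=-1.1668  a^+=-0.4514
step 4: x_pred=-4.2948  r=1.7148  x^+=-3.1064  v^+=-1.6634  a^+=-0.2375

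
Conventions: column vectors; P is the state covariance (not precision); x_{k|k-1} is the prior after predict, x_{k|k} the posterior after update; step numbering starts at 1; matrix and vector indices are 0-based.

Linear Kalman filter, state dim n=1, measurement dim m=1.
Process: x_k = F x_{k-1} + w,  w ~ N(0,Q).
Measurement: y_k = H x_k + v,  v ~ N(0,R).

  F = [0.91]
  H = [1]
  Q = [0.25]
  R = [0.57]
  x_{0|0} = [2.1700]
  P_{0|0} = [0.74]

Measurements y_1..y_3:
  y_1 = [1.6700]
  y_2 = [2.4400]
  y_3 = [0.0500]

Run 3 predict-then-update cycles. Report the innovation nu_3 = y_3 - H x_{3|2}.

step 1: x^-=[1.9747]  P^-=[0.8628]  S=[1.4328]  K=[0.6022]  nu=[-0.3047]  x^+=[1.7912]  P^+=[0.3432]
step 2: x^-=[1.6300]  P^-=[0.5342]  S=[1.1042]  K=[0.4838]  nu=[0.8100]  x^+=[2.0219]  P^+=[0.2758]
step 3: x^-=[1.8399]  P^-=[0.4784]  S=[1.0484]  K=[0.4563]  nu=[-1.7899]  x^+=[1.0232]  P^+=[0.2601]

innov = [-1.7899]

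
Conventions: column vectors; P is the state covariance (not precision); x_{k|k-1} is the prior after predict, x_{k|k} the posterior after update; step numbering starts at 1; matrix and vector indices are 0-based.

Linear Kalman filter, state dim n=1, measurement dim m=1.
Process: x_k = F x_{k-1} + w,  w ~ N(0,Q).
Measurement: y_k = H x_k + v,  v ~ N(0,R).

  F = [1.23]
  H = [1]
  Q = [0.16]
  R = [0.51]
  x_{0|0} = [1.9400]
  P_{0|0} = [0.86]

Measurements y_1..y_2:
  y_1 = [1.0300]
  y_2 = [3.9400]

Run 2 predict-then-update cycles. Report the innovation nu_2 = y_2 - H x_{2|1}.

innov = [2.2415]

step 1: x^-=[2.3862]  P^-=[1.4611]  S=[1.9711]  K=[0.7413]  nu=[-1.3562]  x^+=[1.3809]  P^+=[0.3780]
step 2: x^-=[1.6985]  P^-=[0.7319]  S=[1.2419]  K=[0.5894]  nu=[2.2415]  x^+=[3.0195]  P^+=[0.3006]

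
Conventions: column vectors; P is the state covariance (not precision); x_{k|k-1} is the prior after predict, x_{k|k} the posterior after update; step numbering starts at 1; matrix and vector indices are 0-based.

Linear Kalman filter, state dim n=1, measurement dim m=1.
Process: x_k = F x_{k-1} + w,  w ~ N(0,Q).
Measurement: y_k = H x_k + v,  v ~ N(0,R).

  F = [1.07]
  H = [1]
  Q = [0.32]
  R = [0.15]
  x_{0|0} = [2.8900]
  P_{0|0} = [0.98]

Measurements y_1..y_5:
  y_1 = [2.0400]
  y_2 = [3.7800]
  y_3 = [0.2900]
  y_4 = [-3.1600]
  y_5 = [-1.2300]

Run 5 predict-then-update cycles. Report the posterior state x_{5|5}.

step 1: x^-=[3.0923]  P^-=[1.4420]  S=[1.5920]  K=[0.9058]  nu=[-1.0523]  x^+=[2.1391]  P^+=[0.1359]
step 2: x^-=[2.2889]  P^-=[0.4756]  S=[0.6256]  K=[0.7602]  nu=[1.4911]  x^+=[3.4225]  P^+=[0.1140]
step 3: x^-=[3.6620]  P^-=[0.4506]  S=[0.6006]  K=[0.7502]  nu=[-3.3720]  x^+=[1.1322]  P^+=[0.1125]
step 4: x^-=[1.2115]  P^-=[0.4488]  S=[0.5988]  K=[0.7495]  nu=[-4.3715]  x^+=[-2.0650]  P^+=[0.1124]
step 5: x^-=[-2.2096]  P^-=[0.4487]  S=[0.5987]  K=[0.7495]  nu=[0.9796]  x^+=[-1.4754]  P^+=[0.1124]

x_post = [-1.4754]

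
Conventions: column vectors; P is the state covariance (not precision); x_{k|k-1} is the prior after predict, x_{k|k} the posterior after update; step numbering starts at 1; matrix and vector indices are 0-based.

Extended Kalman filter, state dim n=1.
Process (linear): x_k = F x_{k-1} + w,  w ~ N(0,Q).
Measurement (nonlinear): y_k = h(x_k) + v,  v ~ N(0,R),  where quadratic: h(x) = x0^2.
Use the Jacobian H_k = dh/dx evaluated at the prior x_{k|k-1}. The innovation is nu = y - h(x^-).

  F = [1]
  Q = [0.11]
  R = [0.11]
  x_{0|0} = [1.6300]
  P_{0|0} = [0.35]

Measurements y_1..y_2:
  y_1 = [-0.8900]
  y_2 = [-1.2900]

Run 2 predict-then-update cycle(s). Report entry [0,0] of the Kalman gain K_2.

K[0,0] = 0.5152

step 1: x^-=[1.6300]  P^-=[0.4600]  H_jac=[3.2600]  S=[4.9987]  K=[0.3000]  nu=[-3.5469]  x^+=[0.5659]  P^+=[0.0101]
step 2: x^-=[0.5659]  P^-=[0.1201]  H_jac=[1.1319]  S=[0.2639]  K=[0.5152]  nu=[-1.6103]  x^+=[-0.2637]  P^+=[0.0501]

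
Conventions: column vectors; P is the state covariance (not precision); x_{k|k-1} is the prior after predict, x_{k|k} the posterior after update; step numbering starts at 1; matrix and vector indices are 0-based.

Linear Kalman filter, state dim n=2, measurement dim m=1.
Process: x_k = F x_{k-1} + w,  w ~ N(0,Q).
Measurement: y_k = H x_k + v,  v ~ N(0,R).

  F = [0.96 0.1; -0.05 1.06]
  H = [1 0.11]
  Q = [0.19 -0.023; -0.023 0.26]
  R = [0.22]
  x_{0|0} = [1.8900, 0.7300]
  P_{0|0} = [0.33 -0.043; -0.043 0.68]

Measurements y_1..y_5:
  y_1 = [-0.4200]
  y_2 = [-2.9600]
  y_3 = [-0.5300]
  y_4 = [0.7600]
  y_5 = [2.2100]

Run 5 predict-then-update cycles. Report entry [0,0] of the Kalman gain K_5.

K[0,0] = 0.5534

step 1: x^-=[1.8874, 0.6793]  P^-=[0.4927 -0.0103; -0.0103 1.0294]  S=[0.7229]  K=[0.6800; 0.1424]  nu=[-2.3821]  x^+=[0.2676, 0.3401]  P^+=[0.1584 -0.0803; -0.0803 1.0148]
step 2: x^-=[0.2909, 0.3471]  P^-=[0.3307 -0.0043; -0.0043 1.4091]  S=[0.5668]  K=[0.5826; 0.2658]  nu=[-3.2891]  x^+=[-1.6255, -0.5271]  P^+=[0.1383 -0.0921; -0.0921 1.3691]
step 3: x^-=[-1.6132, -0.4774]  P^-=[0.3135 0.0222; 0.0222 1.8084]  S=[0.5602]  K=[0.5639; 0.3947]  nu=[1.1357]  x^+=[-0.9728, -0.0292]  P^+=[0.1353 -0.1025; -0.1025 1.7211]
step 4: x^-=[-0.9368, 0.0177]  P^-=[0.3123 0.0492; 0.0492 2.2051]  S=[0.5697]  K=[0.5575; 0.5120]  nu=[1.6948]  x^+=[0.0082, 0.8855]  P^+=[0.1351 -0.1135; -0.1135 2.0557]
step 5: x^-=[0.0964, 0.9382]  P^-=[0.3133 0.0735; 0.0735 2.5821]  S=[0.5807]  K=[0.5534; 0.6157]  nu=[2.0104]  x^+=[1.2090, 2.1759]  P^+=[0.1354 -0.1244; -0.1244 2.3620]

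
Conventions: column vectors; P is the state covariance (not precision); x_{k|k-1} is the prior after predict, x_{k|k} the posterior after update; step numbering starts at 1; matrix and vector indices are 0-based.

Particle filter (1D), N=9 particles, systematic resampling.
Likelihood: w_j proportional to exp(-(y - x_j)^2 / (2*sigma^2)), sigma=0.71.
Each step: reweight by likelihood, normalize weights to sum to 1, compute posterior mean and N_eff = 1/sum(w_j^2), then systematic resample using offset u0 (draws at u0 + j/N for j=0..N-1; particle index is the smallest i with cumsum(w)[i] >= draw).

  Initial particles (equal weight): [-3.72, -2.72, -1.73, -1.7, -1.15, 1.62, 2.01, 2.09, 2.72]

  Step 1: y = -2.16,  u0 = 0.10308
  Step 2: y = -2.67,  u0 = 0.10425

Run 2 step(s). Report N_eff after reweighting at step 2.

N_eff = 6.3087

step 1: w=[0.0316, 0.2590, 0.2943, 0.2866, 0.1285, 0.0000, 0.0000, 0.0000, 0.0000]  mean=-1.9662  Neff=3.9475  idx=[1, 1, 2, 2, 2, 3, 3, 4, 4]
step 2: w=[0.2357, 0.2357, 0.0983, 0.0983, 0.0983, 0.0929, 0.0929, 0.0239, 0.0239]  mean=-2.1634  Neff=6.3087  idx=[0, 0, 1, 1, 2, 3, 5, 6, 8]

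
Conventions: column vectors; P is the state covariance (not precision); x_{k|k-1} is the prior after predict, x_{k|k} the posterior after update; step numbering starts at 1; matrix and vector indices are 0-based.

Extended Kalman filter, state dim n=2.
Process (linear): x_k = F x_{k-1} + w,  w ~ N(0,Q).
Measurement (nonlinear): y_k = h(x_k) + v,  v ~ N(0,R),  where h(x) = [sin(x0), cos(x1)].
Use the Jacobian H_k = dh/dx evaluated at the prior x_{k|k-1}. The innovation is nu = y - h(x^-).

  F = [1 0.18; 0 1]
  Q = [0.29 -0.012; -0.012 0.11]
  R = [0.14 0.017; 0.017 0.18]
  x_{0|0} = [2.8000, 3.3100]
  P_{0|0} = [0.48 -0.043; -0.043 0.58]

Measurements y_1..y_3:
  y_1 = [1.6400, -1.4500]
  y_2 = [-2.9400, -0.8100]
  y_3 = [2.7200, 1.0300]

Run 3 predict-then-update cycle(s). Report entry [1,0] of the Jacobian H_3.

H_jac[1,0] = 0.0000

step 1: x^-=[3.3958, 3.3100]  P^-=[0.7733 0.0494; 0.0494 0.6900]  H_jac=[-0.9679 0.0000; 0.0000 0.1676]  S=[0.8644 0.0090; 0.0090 0.1994]  K=[-0.8667 0.0806; -0.0614 0.5828]  nu=[1.8915, -0.4641]  x^+=[1.7190, 2.9234]  P^+=[0.1240 -0.0014; -0.0014 0.6197]
step 2: x^-=[2.2453, 2.9234]  P^-=[0.4335 0.0982; 0.0982 0.7297]  H_jac=[-0.6245 0.0000; 0.0000 -0.2165]  S=[0.3091 0.0303; 0.0303 0.2142]  K=[-0.8784 0.0249; -0.1279 -0.7193]  nu=[-3.7210, 0.1663]  x^+=[5.5180, 3.2798]  P^+=[0.1963 0.0483; 0.0483 0.6082]
step 3: x^-=[6.1084, 3.2798]  P^-=[0.5233 0.1457; 0.1457 0.7182]  H_jac=[0.9848 0.0000; 0.0000 0.1378]  S=[0.6475 0.0368; 0.0368 0.1936]  K=[0.7986 -0.0480; 0.1947 0.4740]  nu=[2.8939, 2.0205]  x^+=[8.3226, 4.8010]  P^+=[0.1127 0.0359; 0.0359 0.6434]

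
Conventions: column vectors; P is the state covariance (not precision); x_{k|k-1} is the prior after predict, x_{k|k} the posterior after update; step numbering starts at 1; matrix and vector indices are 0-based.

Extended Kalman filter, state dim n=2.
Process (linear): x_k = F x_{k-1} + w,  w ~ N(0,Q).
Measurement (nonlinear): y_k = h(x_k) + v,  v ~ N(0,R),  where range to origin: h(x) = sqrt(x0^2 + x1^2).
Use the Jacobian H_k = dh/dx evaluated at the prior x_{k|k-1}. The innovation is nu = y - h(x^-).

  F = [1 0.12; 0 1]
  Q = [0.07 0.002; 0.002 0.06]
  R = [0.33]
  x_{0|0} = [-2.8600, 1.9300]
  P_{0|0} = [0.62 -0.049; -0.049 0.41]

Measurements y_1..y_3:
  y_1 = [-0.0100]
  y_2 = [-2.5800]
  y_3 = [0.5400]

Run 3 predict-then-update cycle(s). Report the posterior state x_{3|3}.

step 1: x^-=[-2.6284, 1.9300]  P^-=[0.6841 0.0022; 0.0022 0.4700]  H_jac=[-0.8060 0.5919]  S=[0.9370]  K=[-0.5871; 0.2950]  nu=[-3.2709]  x^+=[-0.7080, 0.9652]  P^+=[0.3611 0.1645; 0.1645 0.3885]
step 2: x^-=[-0.5922, 0.9652]  P^-=[0.4762 0.2131; 0.2131 0.4485]  H_jac=[-0.5230 0.8523]  S=[0.5961]  K=[-0.1131; 0.4543]  nu=[-3.7124]  x^+=[-0.1723, -0.7214]  P^+=[0.4686 0.2437; 0.2437 0.3254]
step 3: x^-=[-0.2589, -0.7214]  P^-=[0.6018 0.2848; 0.2848 0.3854]  H_jac=[-0.3378 -0.9412]  S=[0.9212]  K=[-0.5116; -0.4982]  nu=[-0.2265]  x^+=[-0.1430, -0.6086]  P^+=[0.3606 0.0500; 0.0500 0.1568]

x_post = [-0.1430, -0.6086]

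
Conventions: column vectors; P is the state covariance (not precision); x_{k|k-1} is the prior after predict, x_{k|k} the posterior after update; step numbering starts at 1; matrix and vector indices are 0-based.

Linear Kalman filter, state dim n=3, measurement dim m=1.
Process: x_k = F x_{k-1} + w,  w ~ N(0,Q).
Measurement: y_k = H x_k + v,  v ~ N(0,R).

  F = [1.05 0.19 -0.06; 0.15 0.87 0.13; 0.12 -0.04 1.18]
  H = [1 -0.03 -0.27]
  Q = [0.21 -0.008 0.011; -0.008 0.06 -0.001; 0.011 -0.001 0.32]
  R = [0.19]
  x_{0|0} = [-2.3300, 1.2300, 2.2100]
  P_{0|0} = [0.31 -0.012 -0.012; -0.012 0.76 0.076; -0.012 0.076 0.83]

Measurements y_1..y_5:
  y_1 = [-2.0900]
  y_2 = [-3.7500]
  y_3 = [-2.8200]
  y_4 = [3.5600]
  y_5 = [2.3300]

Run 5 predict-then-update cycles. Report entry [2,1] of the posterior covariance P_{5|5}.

P_post[2,1] = 2.5898

step 1: x^-=[-2.3454, 1.0079, 2.2790]  P^-=[0.5772 0.1451 -0.0118; 0.1451 0.6698 0.1796; -0.0118 0.1796 1.4709]  S=[0.8756]  K=[0.6579; 0.0873; -0.4732]  nu=[0.9010]  x^+=[-1.7527, 1.0866, 1.8527]  P^+=[0.1982 0.0947 0.2608; 0.0947 0.6632 0.2158; 0.2608 0.2158 1.2748]
step 2: x^-=[-1.7450, 0.9233, 1.9323]  P^-=[0.4571 0.2395 0.3090; 0.2395 0.6717 0.4550; 0.3090 0.4550 2.1516]  S=[0.6307]  K=[0.5811; 0.1529; -0.4528]  nu=[-1.4555]  x^+=[-2.5908, 0.7007, 2.5914]  P^+=[0.2441 0.1834 0.4749; 0.1834 0.6569 0.4987; 0.4749 0.4987 2.0223]
step 3: x^-=[-2.7427, 0.5578, 2.7190]  P^-=[0.5121 0.3429 0.5881; 0.3429 0.7761 0.9096; 0.5881 0.9096 3.2260]  S=[0.6146]  K=[0.5582; 0.1204; -0.5047]  nu=[0.6736]  x^+=[-2.3667, 0.6389, 2.3790]  P^+=[0.3206 0.3016 0.7613; 0.3016 0.7672 0.9470; 0.7613 0.9470 3.0694]
step 4: x^-=[-2.5064, 0.5101, 2.4976]  P^-=[0.6051 0.5005 0.9748; 0.5005 1.0224 1.5924; 0.9748 1.5924 4.7230]  S=[0.6097]  K=[0.5361; 0.0653; -0.5712]  nu=[6.7561]  x^+=[1.1156, 0.9516, -1.3612]  P^+=[0.4298 0.4791 1.1615; 0.4791 1.0198 1.6152; 1.1615 1.6152 4.5241]
step 5: x^-=[1.4339, 0.8183, -1.5104]  P^-=[0.7450 0.7480 1.5246; 0.7480 1.4537 2.5859; 1.5246 2.5859 6.7991]  S=[0.6057]  K=[0.5133; 0.0102; -0.6418]  nu=[0.5129]  x^+=[1.6971, 0.8235, -1.8395]  P^+=[0.5854 0.7448 1.7241; 0.7448 1.4536 2.5898; 1.7241 2.5898 6.5496]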